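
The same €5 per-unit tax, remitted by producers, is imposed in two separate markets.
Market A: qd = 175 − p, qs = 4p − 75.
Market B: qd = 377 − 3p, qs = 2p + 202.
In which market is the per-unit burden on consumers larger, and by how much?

Market A: pre-tax p* = €50, q* = 125; post-tax q = 121; per-unit burden on consumers = €4.
Market B: pre-tax p* = €35, q* = 272; post-tax q = 266; per-unit burden on consumers = €2.
Difference: €4 vs €2 → market A is larger by €2.

Market A, by €2.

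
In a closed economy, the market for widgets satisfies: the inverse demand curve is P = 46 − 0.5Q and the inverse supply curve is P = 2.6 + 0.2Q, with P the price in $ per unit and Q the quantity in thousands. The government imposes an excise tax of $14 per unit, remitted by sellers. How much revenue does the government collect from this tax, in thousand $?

Inverting to Q(P) form: Qd = 92 − 2P; Qs = 5P − 13.
Before the tax: set 92 − 2P = 5P − 13 → P* = $15, Q* = 62.
With the tax collected from sellers, supply shifts: Qs = 5(P − 14) − 13.
New equilibrium: buyers pay $25, sellers receive $11, Q = 42. (Wedge: Pb − Ps = 14.)
Revenue = t · Q = 14 · 42 = $588.

Tax revenue = $588 thousand.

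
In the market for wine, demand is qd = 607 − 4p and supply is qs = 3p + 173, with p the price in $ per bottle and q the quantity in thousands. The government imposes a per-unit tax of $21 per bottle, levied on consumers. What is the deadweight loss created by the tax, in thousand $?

Without the tax, 607 − 4p = 3p + 173 gives 7p = 434, so p* = $62 and q* = 359.
With the tax collected from consumers, demand (in seller-price terms) shifts: qd = 607 − 4(p + 21).
New equilibrium: consumers pay $71, suppliers receive $50, q = 323. (Wedge: pb − ps = 21.)
Quantity falls by |ΔQ| = |359 − 323| = 36.
DWL = ½ · t · |ΔQ| = ½ · 21 · 36 = $378.

Deadweight loss = $378 thousand.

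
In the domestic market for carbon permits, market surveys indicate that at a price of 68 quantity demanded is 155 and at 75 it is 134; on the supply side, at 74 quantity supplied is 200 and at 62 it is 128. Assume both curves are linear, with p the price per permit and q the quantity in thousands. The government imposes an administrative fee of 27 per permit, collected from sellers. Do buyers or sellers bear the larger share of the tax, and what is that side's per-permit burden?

Demand slope: (134 − 155)/(75 − 68) = -3, so qd = 359 − 3p.
Supply slope: (128 − 200)/(62 − 74) = 6, so qs = 6p − 244.
Without the tax, 359 − 3p = 6p − 244 gives 9p = 603, so p* = 67 and q* = 158.
With the tax collected from sellers, supply shifts: qs = 6(p − 27) − 244.
Solving gives q = 104 with buyers paying 85 and sellers receiving 58 (the 27 wedge).
Per-permit burden: buyers 18, sellers 9.
Buyers take the larger share because demand is less price-elastic here (demand slope 3 vs supply slope 6).
The less price-elastic side of the market bears the larger share of a per-unit tax.

Buyers bear the larger share: 18 per permit.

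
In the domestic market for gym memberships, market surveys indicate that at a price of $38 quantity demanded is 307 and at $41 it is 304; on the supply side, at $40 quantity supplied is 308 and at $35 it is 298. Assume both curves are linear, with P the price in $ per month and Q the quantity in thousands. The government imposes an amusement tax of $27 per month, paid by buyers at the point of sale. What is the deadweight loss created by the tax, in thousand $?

Deadweight loss = $243 thousand.

Demand slope: (304 − 307)/(41 − 38) = -1, so Qd = 345 − P.
Supply slope: (298 − 308)/(35 − 40) = 2, so Qs = 2P + 228.
Without the tax, 345 − P = 2P + 228 gives 3P = 117, so P* = $39 and Q* = 306.
With the tax collected from buyers, demand (in seller-price terms) shifts: Qd = 345 − (P + 27).
Solving gives Q = 288 with buyers paying $57 and suppliers receiving $30 (the $27 wedge).
Quantity falls by |ΔQ| = |306 − 288| = 18.
DWL = ½ · t · |ΔQ| = ½ · 27 · 18 = $243.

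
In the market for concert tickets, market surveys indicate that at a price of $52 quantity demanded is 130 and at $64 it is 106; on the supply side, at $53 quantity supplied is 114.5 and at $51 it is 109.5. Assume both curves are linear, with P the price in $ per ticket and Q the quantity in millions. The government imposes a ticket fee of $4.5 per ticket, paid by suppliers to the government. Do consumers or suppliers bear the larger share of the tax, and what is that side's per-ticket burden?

Consumers bear the larger share: $2.5 per ticket.

Demand slope: (106 − 130)/(64 − 52) = -2, so Qd = 234 − 2P.
Supply slope: (109.5 − 114.5)/(51 − 53) = 2.5, so Qs = 2.5P − 18.
Without the tax, 234 − 2P = 2.5P − 18 gives 4.5P = 252, so P* = $56 and Q* = 122.
With the tax collected from suppliers, supply shifts: Qs = 2.5(P − 4.5) − 18.
New equilibrium: consumers pay $58.5, suppliers receive $54, Q = 117. (Wedge: Pb − Ps = 4.5.)
Per-ticket burden: consumers $2.5, suppliers $2.
Consumers take the larger share because demand is less price-elastic here (demand slope 2 vs supply slope 2.5).
The less price-elastic side of the market bears the larger share of a per-unit tax.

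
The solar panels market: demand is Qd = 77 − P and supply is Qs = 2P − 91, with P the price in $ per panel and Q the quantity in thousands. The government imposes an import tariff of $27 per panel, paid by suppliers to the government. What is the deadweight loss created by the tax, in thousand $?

Deadweight loss = $243 thousand.

Without the tax, 77 − P = 2P − 91 gives 3P = 168, so P* = $56 and Q* = 21.
With the tax collected from suppliers, supply shifts: Qs = 2(P − 27) − 91.
Solving gives Q = 3 with buyers paying $74 and suppliers receiving $47 (the $27 wedge).
Quantity falls by |ΔQ| = |21 − 3| = 18.
DWL = ½ · t · |ΔQ| = ½ · 27 · 18 = $243.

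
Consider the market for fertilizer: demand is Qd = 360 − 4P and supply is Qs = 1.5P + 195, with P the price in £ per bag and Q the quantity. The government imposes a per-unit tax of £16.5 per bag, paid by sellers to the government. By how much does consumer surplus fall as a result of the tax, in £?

Before the tax: set 360 − 4P = 1.5P + 195 → P* = £30, Q* = 240.
With the tax collected from sellers, supply shifts: Qs = 1.5(P − 16.5) + 195.
Solving gives Q = 222 with buyers paying £34.5 and sellers receiving £18 (the £16.5 wedge).
ΔCS is the trapezoid between Q = 222 and Q = 240 of height £4.5: ½ · (240 + 222) · 4.5 = £1039.5.

Consumer surplus falls by £1039.5.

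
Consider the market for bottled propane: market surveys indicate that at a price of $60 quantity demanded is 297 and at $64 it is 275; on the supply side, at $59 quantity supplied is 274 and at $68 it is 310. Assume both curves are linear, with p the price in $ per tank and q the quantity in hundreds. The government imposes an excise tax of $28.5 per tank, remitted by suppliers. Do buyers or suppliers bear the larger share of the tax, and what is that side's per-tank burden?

Suppliers bear the larger share: $16.5 per tank.

Demand slope: (275 − 297)/(64 − 60) = -5.5, so qd = 627 − 5.5p.
Supply slope: (310 − 274)/(68 − 59) = 4, so qs = 4p + 38.
Before the tax: set 627 − 5.5p = 4p + 38 → p* = $62, q* = 286.
With the tax collected from suppliers, supply shifts: qs = 4(p − 28.5) + 38.
New equilibrium: buyers pay $74, suppliers receive $45.5, q = 220. (Wedge: pb − ps = 28.5.)
Per-tank burden: buyers $12, suppliers $16.5.
Suppliers take the larger share because supply is less price-elastic here (demand slope 5.5 vs supply slope 4).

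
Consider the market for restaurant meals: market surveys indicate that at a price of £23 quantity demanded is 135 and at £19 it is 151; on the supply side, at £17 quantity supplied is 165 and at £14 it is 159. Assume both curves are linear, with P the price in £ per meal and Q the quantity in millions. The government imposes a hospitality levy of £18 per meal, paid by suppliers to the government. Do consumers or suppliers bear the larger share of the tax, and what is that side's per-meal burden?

Demand slope: (151 − 135)/(19 − 23) = -4, so Qd = 227 − 4P.
Supply slope: (159 − 165)/(14 − 17) = 2, so Qs = 2P + 131.
Without the tax, 227 − 4P = 2P + 131 gives 6P = 96, so P* = £16 and Q* = 163.
With the tax collected from suppliers, supply shifts: Qs = 2(P − 18) + 131.
New equilibrium: consumers pay £22, suppliers receive £4, Q = 139. (Wedge: Pb − Ps = 18.)
Per-meal burden: consumers £6, suppliers £12.
Suppliers take the larger share because supply is less price-elastic here (demand slope 4 vs supply slope 2).
The less price-elastic side of the market bears the larger share of a per-unit tax.

Suppliers bear the larger share: £12 per meal.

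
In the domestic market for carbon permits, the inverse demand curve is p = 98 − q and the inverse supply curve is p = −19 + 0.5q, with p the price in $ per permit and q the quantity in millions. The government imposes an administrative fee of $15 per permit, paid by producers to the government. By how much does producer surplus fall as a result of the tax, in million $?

Producer surplus falls by $365 million.

Rewrite in direct form: qd = 98 − p and qs = 2p + 38.
Before the tax: set 98 − p = 2p + 38 → p* = $20, q* = 78.
With the tax collected from producers, supply shifts: qs = 2(p − 15) + 38.
Solving gives q = 68 with buyers paying $30 and producers receiving $15 (the $15 wedge).
ΔPS is the trapezoid between Q = 68 and Q = 78 of height $5: ½ · (78 + 68) · 5 = $365.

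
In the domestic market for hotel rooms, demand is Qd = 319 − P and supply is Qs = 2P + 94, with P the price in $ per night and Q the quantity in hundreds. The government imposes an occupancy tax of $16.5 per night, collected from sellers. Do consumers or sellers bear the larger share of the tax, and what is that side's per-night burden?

Without the tax, 319 − P = 2P + 94 gives 3P = 225, so P* = $75 and Q* = 244.
With the tax collected from sellers, supply shifts: Qs = 2(P − 16.5) + 94.
New equilibrium: consumers pay $86, sellers receive $69.5, Q = 233. (Wedge: Pb − Ps = 16.5.)
Per-night burden: consumers $11, sellers $5.5.
Consumers take the larger share because demand is less price-elastic here (demand slope 1 vs supply slope 2).
The less price-elastic side of the market bears the larger share of a per-unit tax.

Consumers bear the larger share: $11 per night.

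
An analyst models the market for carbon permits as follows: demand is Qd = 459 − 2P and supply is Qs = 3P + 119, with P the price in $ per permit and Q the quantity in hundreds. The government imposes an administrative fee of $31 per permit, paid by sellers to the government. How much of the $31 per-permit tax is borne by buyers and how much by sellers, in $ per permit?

Buyers bear $18.6 per permit; sellers bear $12.4 per permit.

Before the tax: set 459 − 2P = 3P + 119 → P* = $68, Q* = 323.
With the tax collected from sellers, supply shifts: Qs = 3(P − 31) + 119.
New equilibrium: buyers pay $86.6, sellers receive $55.6, Q = 285.8. (Wedge: Pb − Ps = 31.)
Burden on buyers: $18.6; on sellers: $12.4. (They sum to $31.)
The less price-elastic side of the market bears the larger share of a per-unit tax.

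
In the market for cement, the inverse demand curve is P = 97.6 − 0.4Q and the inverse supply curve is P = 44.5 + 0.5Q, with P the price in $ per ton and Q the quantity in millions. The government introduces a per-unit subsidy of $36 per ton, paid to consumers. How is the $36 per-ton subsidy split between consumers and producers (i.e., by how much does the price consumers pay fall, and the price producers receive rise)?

Inverting to Q(P) form: Qd = 244 − 2.5P; Qs = 2P − 89.
Before the subsidy: set 244 − 2.5P = 2P − 89 → P* = $74, Q* = 59.
With a per-unit subsidy paid to consumers, each effectively pays P − 36, so demand becomes Qd = 244 − 2.5(P − 36).
New equilibrium: consumers pay $58, producers receive $94, Q = 99. (Wedge: Pb − Ps = −36.)
Gain to consumers: $16; to producers: $20. (They sum to $36.)

Consumers gain $16 per ton; producers gain $20 per ton.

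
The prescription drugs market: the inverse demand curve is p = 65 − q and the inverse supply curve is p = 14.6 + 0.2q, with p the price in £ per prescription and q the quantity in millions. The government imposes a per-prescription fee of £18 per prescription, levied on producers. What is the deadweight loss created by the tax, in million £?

Rewrite in direct form: qd = 65 − p and qs = 5p − 73.
Without the tax, 65 − p = 5p − 73 gives 6p = 138, so p* = £23 and q* = 42.
With the tax collected from producers, supply shifts: qs = 5(p − 18) − 73.
Solving gives q = 27 with consumers paying £38 and producers receiving £20 (the £18 wedge).
Quantity falls by |ΔQ| = |42 − 27| = 15.
DWL = ½ · t · |ΔQ| = ½ · 18 · 15 = £135.

Deadweight loss = £135 million.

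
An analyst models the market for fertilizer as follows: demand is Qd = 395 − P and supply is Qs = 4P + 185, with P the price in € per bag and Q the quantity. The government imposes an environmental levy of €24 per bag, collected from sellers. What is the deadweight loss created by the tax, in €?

Without the tax, 395 − P = 4P + 185 gives 5P = 210, so P* = €42 and Q* = 353.
With the tax collected from sellers, supply shifts: Qs = 4(P − 24) + 185.
New equilibrium: consumers pay €61.2, sellers receive €37.2, Q = 333.8. (Wedge: Pb − Ps = 24.)
Quantity falls by |ΔQ| = |353 − 333.8| = 19.2.
DWL = ½ · t · |ΔQ| = ½ · 24 · 19.2 = €230.4.

Deadweight loss = €230.4.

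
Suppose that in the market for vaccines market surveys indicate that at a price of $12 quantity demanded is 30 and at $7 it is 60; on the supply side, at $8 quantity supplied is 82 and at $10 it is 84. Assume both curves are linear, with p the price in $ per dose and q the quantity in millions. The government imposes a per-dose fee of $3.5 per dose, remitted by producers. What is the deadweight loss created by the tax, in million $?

Demand slope: (60 − 30)/(7 − 12) = -6, so qd = 102 − 6p.
Supply slope: (84 − 82)/(10 − 8) = 1, so qs = p + 74.
Without the tax, 102 − 6p = p + 74 gives 7p = 28, so p* = $4 and q* = 78.
With the tax collected from producers, supply shifts: qs = (p − 3.5) + 74.
Solving gives q = 75 with consumers paying $4.5 and producers receiving $1 (the $3.5 wedge).
Quantity falls by |ΔQ| = |78 − 75| = 3.
DWL = ½ · t · |ΔQ| = ½ · 3.5 · 3 = $5.25.

Deadweight loss = $5.25 million.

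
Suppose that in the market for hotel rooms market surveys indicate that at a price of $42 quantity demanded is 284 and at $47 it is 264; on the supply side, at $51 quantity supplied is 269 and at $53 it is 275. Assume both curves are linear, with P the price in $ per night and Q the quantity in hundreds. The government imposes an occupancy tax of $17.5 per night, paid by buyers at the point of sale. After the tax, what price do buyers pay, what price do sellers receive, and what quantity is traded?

Buyers pay $55.5; sellers receive $38; quantity = 230.

Demand slope: (264 − 284)/(47 − 42) = -4, so Qd = 452 − 4P.
Supply slope: (275 − 269)/(53 − 51) = 3, so Qs = 3P + 116.
Before the tax: set 452 − 4P = 3P + 116 → P* = $48, Q* = 260.
With the tax collected from buyers, demand (in seller-price terms) shifts: Qd = 452 − 4(P + 17.5).
Solving gives Q = 230 with buyers paying $55.5 and sellers receiving $38 (the $17.5 wedge).
The less price-elastic side of the market bears the larger share of a per-unit tax.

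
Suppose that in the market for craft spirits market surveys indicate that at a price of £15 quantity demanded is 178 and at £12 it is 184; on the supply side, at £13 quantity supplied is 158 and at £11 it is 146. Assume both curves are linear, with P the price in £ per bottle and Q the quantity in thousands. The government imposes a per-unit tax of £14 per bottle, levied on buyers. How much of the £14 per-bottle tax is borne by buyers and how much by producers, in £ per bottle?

Demand slope: (184 − 178)/(12 − 15) = -2, so Qd = 208 − 2P.
Supply slope: (146 − 158)/(11 − 13) = 6, so Qs = 6P + 80.
Before the tax: set 208 − 2P = 6P + 80 → P* = £16, Q* = 176.
With the tax collected from buyers, demand (in seller-price terms) shifts: Qd = 208 − 2(P + 14).
Solving gives Q = 155 with buyers paying £26.5 and producers receiving £12.5 (the £14 wedge).
Burden on buyers: £10.5; on producers: £3.5. (They sum to £14.)

Buyers bear £10.5 per bottle; producers bear £3.5 per bottle.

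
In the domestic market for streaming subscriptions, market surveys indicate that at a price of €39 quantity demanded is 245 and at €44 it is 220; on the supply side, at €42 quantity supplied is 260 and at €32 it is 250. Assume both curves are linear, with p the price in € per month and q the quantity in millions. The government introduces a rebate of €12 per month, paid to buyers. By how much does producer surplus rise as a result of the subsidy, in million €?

Demand slope: (220 − 245)/(44 − 39) = -5, so qd = 440 − 5p.
Supply slope: (250 − 260)/(32 − 42) = 1, so qs = p + 218.
Before the subsidy: set 440 − 5p = p + 218 → p* = €37, q* = 255.
With a per-unit subsidy paid to buyers, each effectively pays p − 12, so demand becomes qd = 440 − 5(p − 12).
New equilibrium: buyers pay €35, suppliers receive €47, q = 265. (Wedge: pb − ps = −12.)
ΔPS is the trapezoid between Q = 265 and Q = 255 of height €10: ½ · (255 + 265) · 10 = €2600.

Producer surplus rises by €2600 million.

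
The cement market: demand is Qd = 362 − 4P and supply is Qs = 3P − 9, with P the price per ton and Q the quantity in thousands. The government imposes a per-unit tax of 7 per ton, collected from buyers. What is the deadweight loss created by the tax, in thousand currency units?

Without the tax, 362 − 4P = 3P − 9 gives 7P = 371, so P* = 53 and Q* = 150.
With the tax collected from buyers, demand (in seller-price terms) shifts: Qd = 362 − 4(P + 7).
Solving gives Q = 138 with buyers paying 56 and sellers receiving 49 (the 7 wedge).
Quantity falls by |ΔQ| = |150 − 138| = 12.
DWL = ½ · t · |ΔQ| = ½ · 7 · 12 = 42.

Deadweight loss = 42 thousand.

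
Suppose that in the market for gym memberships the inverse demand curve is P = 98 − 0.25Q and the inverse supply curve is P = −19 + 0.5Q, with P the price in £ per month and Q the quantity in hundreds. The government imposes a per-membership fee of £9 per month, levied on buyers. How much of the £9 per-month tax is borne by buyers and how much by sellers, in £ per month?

Buyers bear £3 per month; sellers bear £6 per month.

Rewrite in direct form: Qd = 392 − 4P and Qs = 2P + 38.
Before the tax: set 392 − 4P = 2P + 38 → P* = £59, Q* = 156.
With the tax collected from buyers, demand (in seller-price terms) shifts: Qd = 392 − 4(P + 9).
New equilibrium: buyers pay £62, sellers receive £53, Q = 144. (Wedge: Pb − Ps = 9.)
Burden on buyers: £3; on sellers: £6. (They sum to £9.)
The less price-elastic side of the market bears the larger share of a per-unit tax.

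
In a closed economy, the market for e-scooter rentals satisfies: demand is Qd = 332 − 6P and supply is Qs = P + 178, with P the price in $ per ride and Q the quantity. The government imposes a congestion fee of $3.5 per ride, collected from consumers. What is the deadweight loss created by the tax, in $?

Without the tax, 332 − 6P = P + 178 gives 7P = 154, so P* = $22 and Q* = 200.
With the tax collected from consumers, demand (in seller-price terms) shifts: Qd = 332 − 6(P + 3.5).
Solving gives Q = 197 with consumers paying $22.5 and producers receiving $19 (the $3.5 wedge).
Quantity falls by |ΔQ| = |200 − 197| = 3.
DWL = ½ · t · |ΔQ| = ½ · 3.5 · 3 = $5.25.

Deadweight loss = $5.25.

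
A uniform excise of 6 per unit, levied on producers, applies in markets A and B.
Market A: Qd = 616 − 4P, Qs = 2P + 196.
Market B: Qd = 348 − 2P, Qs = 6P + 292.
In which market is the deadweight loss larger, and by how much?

Market A: pre-tax P* = 70, Q* = 336; post-tax Q = 328; deadweight loss = 24.
Market B: pre-tax P* = 7, Q* = 334; post-tax Q = 325; deadweight loss = 27.
Difference: 24 vs 27 → market B is larger by 3.

Market B, by 3.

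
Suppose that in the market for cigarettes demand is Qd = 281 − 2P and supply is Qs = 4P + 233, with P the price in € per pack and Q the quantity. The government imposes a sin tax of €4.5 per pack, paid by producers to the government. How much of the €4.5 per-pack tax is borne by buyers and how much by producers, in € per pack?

Before the tax: set 281 − 2P = 4P + 233 → P* = €8, Q* = 265.
With the tax collected from producers, supply shifts: Qs = 4(P − 4.5) + 233.
New equilibrium: buyers pay €11, producers receive €6.5, Q = 259. (Wedge: Pb − Ps = 4.5.)
Burden on buyers: €3; on producers: €1.5. (They sum to €4.5.)
The less price-elastic side of the market bears the larger share of a per-unit tax.

Buyers bear €3 per pack; producers bear €1.5 per pack.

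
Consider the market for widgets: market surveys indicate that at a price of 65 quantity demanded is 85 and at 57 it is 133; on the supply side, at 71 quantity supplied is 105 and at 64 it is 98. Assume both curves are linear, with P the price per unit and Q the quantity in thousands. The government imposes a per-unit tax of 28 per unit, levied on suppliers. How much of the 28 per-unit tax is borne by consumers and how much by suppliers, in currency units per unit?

Demand slope: (133 − 85)/(57 − 65) = -6, so Qd = 475 − 6P.
Supply slope: (98 − 105)/(64 − 71) = 1, so Qs = P + 34.
Without the tax, 475 − 6P = P + 34 gives 7P = 441, so P* = 63 and Q* = 97.
With the tax collected from suppliers, supply shifts: Qs = (P − 28) + 34.
New equilibrium: consumers pay 67, suppliers receive 39, Q = 73. (Wedge: Pb − Ps = 28.)
Burden on consumers: 4; on suppliers: 24. (They sum to 28.)

Consumers bear 4 per unit; suppliers bear 24 per unit.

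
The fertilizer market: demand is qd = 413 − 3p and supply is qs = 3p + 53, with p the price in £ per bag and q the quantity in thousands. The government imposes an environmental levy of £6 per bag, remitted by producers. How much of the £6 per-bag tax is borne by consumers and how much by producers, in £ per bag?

Consumers bear £3 per bag; producers bear £3 per bag.

Before the tax: set 413 − 3p = 3p + 53 → p* = £60, q* = 233.
With the tax collected from producers, supply shifts: qs = 3(p − 6) + 53.
Solving gives q = 224 with consumers paying £63 and producers receiving £57 (the £6 wedge).
Burden on consumers: £3; on producers: £3. (They sum to £6.)
The less price-elastic side of the market bears the larger share of a per-unit tax.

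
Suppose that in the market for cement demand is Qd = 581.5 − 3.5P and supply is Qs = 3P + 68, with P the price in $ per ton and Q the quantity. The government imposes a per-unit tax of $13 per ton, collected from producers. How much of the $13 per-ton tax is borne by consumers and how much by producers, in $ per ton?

Without the tax, 581.5 − 3.5P = 3P + 68 gives 6.5P = 513.5, so P* = $79 and Q* = 305.
With the tax collected from producers, supply shifts: Qs = 3(P − 13) + 68.
Solving gives Q = 284 with consumers paying $85 and producers receiving $72 (the $13 wedge).
Burden on consumers: $6; on producers: $7. (They sum to $13.)
The less price-elastic side of the market bears the larger share of a per-unit tax.

Consumers bear $6 per ton; producers bear $7 per ton.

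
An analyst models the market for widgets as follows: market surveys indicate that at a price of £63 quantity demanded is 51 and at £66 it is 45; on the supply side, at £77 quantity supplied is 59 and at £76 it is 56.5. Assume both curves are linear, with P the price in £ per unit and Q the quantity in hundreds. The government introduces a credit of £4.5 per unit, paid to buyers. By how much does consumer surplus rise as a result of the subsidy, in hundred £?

Demand slope: (45 − 51)/(66 − 63) = -2, so Qd = 177 − 2P.
Supply slope: (56.5 − 59)/(76 − 77) = 2.5, so Qs = 2.5P − 133.5.
Without the subsidy, 177 − 2P = 2.5P − 133.5 gives 4.5P = 310.5, so P* = £69 and Q* = 39.
With a per-unit subsidy paid to buyers, each effectively pays P − 4.5, so demand becomes Qd = 177 − 2(P − 4.5).
New equilibrium: buyers pay £66.5, suppliers receive £71, Q = 44. (Wedge: Pb − Ps = −4.5.)
ΔCS is the trapezoid between Q = 44 and Q = 39 of height £2.5: ½ · (39 + 44) · 2.5 = £103.75.

Consumer surplus rises by £103.75 hundred.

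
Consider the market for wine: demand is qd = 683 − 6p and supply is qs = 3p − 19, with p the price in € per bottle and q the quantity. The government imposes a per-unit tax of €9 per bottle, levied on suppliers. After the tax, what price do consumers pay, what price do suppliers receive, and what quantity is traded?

Without the tax, 683 − 6p = 3p − 19 gives 9p = 702, so p* = €78 and q* = 215.
With the tax collected from suppliers, supply shifts: qs = 3(p − 9) − 19.
Solving gives q = 197 with consumers paying €81 and suppliers receiving €72 (the €9 wedge).
The less price-elastic side of the market bears the larger share of a per-unit tax.

Consumers pay €81; suppliers receive €72; quantity = 197.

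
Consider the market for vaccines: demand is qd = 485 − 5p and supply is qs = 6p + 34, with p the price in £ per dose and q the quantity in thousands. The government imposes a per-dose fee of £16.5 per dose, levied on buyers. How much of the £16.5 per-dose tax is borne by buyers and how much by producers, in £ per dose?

Buyers bear £9 per dose; producers bear £7.5 per dose.

Without the tax, 485 − 5p = 6p + 34 gives 11p = 451, so p* = £41 and q* = 280.
With the tax collected from buyers, demand (in seller-price terms) shifts: qd = 485 − 5(p + 16.5).
New equilibrium: buyers pay £50, producers receive £33.5, q = 235. (Wedge: pb − ps = 16.5.)
Burden on buyers: £9; on producers: £7.5. (They sum to £16.5.)
The less price-elastic side of the market bears the larger share of a per-unit tax.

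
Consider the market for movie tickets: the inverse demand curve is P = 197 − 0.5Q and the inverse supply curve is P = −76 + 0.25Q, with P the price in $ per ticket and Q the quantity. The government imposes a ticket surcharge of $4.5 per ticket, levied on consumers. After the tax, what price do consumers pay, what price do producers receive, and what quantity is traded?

Consumers pay $18; producers receive $13.5; quantity = 358.

Rewrite in direct form: Qd = 394 − 2P and Qs = 4P + 304.
Before the tax: set 394 − 2P = 4P + 304 → P* = $15, Q* = 364.
With the tax collected from consumers, demand (in seller-price terms) shifts: Qd = 394 − 2(P + 4.5).
Solving gives Q = 358 with consumers paying $18 and producers receiving $13.5 (the $4.5 wedge).
The less price-elastic side of the market bears the larger share of a per-unit tax.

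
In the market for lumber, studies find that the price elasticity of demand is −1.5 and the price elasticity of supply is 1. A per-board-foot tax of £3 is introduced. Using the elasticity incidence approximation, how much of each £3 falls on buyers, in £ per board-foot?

Incidence ratio: buyers' share ≈ εs / (εs + |εd|) = 1 / (1 + 1.5) = 0.4.
So buyers bear ≈ 0.4 × £3 = £1.2; producers bear £1.8.

Buyers bear ≈ £1.2 per board-foot.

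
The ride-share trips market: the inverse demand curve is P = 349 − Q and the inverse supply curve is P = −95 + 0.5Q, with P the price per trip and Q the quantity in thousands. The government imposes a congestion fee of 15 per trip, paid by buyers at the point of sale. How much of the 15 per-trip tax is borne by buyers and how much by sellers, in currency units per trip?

Inverting to Q(P) form: Qd = 349 − P; Qs = 2P + 190.
Before the tax: set 349 − P = 2P + 190 → P* = 53, Q* = 296.
With the tax collected from buyers, demand (in seller-price terms) shifts: Qd = 349 − (P + 15).
New equilibrium: buyers pay 63, sellers receive 48, Q = 286. (Wedge: Pb − Ps = 15.)
Burden on buyers: 10; on sellers: 5. (They sum to 15.)
The less price-elastic side of the market bears the larger share of a per-unit tax.

Buyers bear 10 per trip; sellers bear 5 per trip.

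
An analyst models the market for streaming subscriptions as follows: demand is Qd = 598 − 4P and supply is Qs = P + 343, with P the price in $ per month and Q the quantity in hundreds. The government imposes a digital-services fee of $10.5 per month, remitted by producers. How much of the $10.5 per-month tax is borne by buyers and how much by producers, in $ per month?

Before the tax: set 598 − 4P = P + 343 → P* = $51, Q* = 394.
With the tax collected from producers, supply shifts: Qs = (P − 10.5) + 343.
New equilibrium: buyers pay $53.1, producers receive $42.6, Q = 385.6. (Wedge: Pb − Ps = 10.5.)
Burden on buyers: $2.1; on producers: $8.4. (They sum to $10.5.)

Buyers bear $2.1 per month; producers bear $8.4 per month.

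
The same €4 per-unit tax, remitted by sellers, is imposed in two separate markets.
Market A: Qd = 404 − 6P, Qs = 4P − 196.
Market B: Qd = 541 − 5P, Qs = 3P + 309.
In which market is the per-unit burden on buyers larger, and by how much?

Market A: pre-tax P* = €60, Q* = 44; post-tax Q = 34.4; per-unit burden on buyers = €1.6.
Market B: pre-tax P* = €29, Q* = 396; post-tax Q = 388.5; per-unit burden on buyers = €1.5.
Difference: €1.6 vs €1.5 → market A is larger by €0.1.

Market A, by €0.1.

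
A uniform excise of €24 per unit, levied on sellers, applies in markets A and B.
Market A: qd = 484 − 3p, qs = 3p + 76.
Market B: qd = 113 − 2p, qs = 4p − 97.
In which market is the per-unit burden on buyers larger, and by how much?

Market B, by €4.

Market A: pre-tax p* = €68, q* = 280; post-tax q = 244; per-unit burden on buyers = €12.
Market B: pre-tax p* = €35, q* = 43; post-tax q = 11; per-unit burden on buyers = €16.
Difference: €12 vs €16 → market B is larger by €4.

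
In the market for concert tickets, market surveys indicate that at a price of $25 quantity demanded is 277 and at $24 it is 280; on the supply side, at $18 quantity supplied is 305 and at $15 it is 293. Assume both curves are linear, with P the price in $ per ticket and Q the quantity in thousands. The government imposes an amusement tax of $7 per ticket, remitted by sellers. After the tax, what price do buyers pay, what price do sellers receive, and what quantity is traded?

Demand slope: (280 − 277)/(24 − 25) = -3, so Qd = 352 − 3P.
Supply slope: (293 − 305)/(15 − 18) = 4, so Qs = 4P + 233.
Before the tax: set 352 − 3P = 4P + 233 → P* = $17, Q* = 301.
With the tax collected from sellers, supply shifts: Qs = 4(P − 7) + 233.
Solving gives Q = 289 with buyers paying $21 and sellers receiving $14 (the $7 wedge).
The less price-elastic side of the market bears the larger share of a per-unit tax.

Buyers pay $21; sellers receive $14; quantity = 289.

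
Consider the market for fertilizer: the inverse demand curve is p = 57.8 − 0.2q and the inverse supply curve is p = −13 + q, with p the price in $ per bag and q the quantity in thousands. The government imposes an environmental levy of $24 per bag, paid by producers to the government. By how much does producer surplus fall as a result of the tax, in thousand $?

Rewrite in direct form: qd = 289 − 5p and qs = p + 13.
Without the tax, 289 − 5p = p + 13 gives 6p = 276, so p* = $46 and q* = 59.
With the tax collected from producers, supply shifts: qs = (p − 24) + 13.
Solving gives q = 39 with consumers paying $50 and producers receiving $26 (the $24 wedge).
ΔPS is the trapezoid between Q = 39 and Q = 59 of height $20: ½ · (59 + 39) · 20 = $980.

Producer surplus falls by $980 thousand.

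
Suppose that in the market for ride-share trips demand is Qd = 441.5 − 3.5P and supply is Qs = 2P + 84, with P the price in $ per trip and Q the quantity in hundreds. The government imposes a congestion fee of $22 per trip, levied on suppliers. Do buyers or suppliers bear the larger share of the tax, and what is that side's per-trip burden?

Without the tax, 441.5 − 3.5P = 2P + 84 gives 5.5P = 357.5, so P* = $65 and Q* = 214.
With the tax collected from suppliers, supply shifts: Qs = 2(P − 22) + 84.
New equilibrium: buyers pay $73, suppliers receive $51, Q = 186. (Wedge: Pb − Ps = 22.)
Per-trip burden: buyers $8, suppliers $14.
Suppliers take the larger share because supply is less price-elastic here (demand slope 3.5 vs supply slope 2).

Suppliers bear the larger share: $14 per trip.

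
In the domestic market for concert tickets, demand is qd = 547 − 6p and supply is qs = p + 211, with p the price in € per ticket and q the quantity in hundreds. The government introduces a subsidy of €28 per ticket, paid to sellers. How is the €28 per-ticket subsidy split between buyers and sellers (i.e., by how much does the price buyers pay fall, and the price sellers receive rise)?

Before the subsidy: set 547 − 6p = p + 211 → p* = €48, q* = 259.
With a per-unit subsidy paid to sellers, each receives p + 28 per unit sold, so supply becomes qs = (p + 28) + 211.
Solving gives q = 283 with buyers paying €44 and sellers receiving €72 (the €28 wedge).
Gain to buyers: €4; to sellers: €24. (They sum to €28.)

Buyers gain €4 per ticket; sellers gain €24 per ticket.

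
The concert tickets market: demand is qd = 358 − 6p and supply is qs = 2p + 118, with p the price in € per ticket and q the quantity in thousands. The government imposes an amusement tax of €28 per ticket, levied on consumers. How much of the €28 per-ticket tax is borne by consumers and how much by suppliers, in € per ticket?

Before the tax: set 358 − 6p = 2p + 118 → p* = €30, q* = 178.
With the tax collected from consumers, demand (in seller-price terms) shifts: qd = 358 − 6(p + 28).
New equilibrium: consumers pay €37, suppliers receive €9, q = 136. (Wedge: pb − ps = 28.)
Burden on consumers: €7; on suppliers: €21. (They sum to €28.)
The less price-elastic side of the market bears the larger share of a per-unit tax.

Consumers bear €7 per ticket; suppliers bear €21 per ticket.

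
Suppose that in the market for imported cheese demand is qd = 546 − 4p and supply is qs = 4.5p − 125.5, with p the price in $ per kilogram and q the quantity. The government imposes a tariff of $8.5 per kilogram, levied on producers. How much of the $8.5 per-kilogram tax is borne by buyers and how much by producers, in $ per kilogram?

Buyers bear $4.5 per kilogram; producers bear $4 per kilogram.

Without the tax, 546 − 4p = 4.5p − 125.5 gives 8.5p = 671.5, so p* = $79 and q* = 230.
With the tax collected from producers, supply shifts: qs = 4.5(p − 8.5) − 125.5.
New equilibrium: buyers pay $83.5, producers receive $75, q = 212. (Wedge: pb − ps = 8.5.)
Burden on buyers: $4.5; on producers: $4. (They sum to $8.5.)
The less price-elastic side of the market bears the larger share of a per-unit tax.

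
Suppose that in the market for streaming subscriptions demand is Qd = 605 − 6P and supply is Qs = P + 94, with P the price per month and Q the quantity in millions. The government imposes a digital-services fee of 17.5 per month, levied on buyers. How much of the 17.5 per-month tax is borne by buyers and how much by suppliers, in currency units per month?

Buyers bear 2.5 per month; suppliers bear 15 per month.

Without the tax, 605 − 6P = P + 94 gives 7P = 511, so P* = 73 and Q* = 167.
With the tax collected from buyers, demand (in seller-price terms) shifts: Qd = 605 − 6(P + 17.5).
Solving gives Q = 152 with buyers paying 75.5 and suppliers receiving 58 (the 17.5 wedge).
Burden on buyers: 2.5; on suppliers: 15. (They sum to 17.5.)
The less price-elastic side of the market bears the larger share of a per-unit tax.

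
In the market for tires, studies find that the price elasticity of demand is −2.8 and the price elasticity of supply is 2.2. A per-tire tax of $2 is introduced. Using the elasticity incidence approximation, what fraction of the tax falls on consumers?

Incidence ratio: consumers' share ≈ εs / (εs + |εd|) = 2.2 / (2.2 + 2.8) = 0.44.
Supply is the less elastic side, so consumers bear the smaller share.

Consumers' share ≈ 0.44.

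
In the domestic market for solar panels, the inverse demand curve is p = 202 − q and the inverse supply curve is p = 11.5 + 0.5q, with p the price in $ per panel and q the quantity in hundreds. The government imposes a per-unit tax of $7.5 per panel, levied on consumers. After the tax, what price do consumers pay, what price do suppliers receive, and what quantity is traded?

Consumers pay $80; suppliers receive $72.5; quantity = 122.

Rewrite in direct form: qd = 202 − p and qs = 2p − 23.
Without the tax, 202 − p = 2p − 23 gives 3p = 225, so p* = $75 and q* = 127.
With the tax collected from consumers, demand (in seller-price terms) shifts: qd = 202 − (p + 7.5).
Solving gives q = 122 with consumers paying $80 and suppliers receiving $72.5 (the $7.5 wedge).
The less price-elastic side of the market bears the larger share of a per-unit tax.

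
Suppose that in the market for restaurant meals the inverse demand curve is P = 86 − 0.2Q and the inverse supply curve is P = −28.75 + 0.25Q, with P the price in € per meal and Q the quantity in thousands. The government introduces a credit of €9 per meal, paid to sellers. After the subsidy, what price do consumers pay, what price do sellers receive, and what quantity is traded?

Consumers pay €31; sellers receive €40; quantity = 275.

Rewrite in direct form: Qd = 430 − 5P and Qs = 4P + 115.
Before the subsidy: set 430 − 5P = 4P + 115 → P* = €35, Q* = 255.
With a per-unit subsidy paid to sellers, each receives P + 9 per unit sold, so supply becomes Qs = 4(P + 9) + 115.
New equilibrium: consumers pay €31, sellers receive €40, Q = 275. (Wedge: Pb − Ps = −9.)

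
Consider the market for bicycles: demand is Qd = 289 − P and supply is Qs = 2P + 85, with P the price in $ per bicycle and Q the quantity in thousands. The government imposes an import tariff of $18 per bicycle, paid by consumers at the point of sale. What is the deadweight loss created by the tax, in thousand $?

Deadweight loss = $108 thousand.

Before the tax: set 289 − P = 2P + 85 → P* = $68, Q* = 221.
With the tax collected from consumers, demand (in seller-price terms) shifts: Qd = 289 − (P + 18).
New equilibrium: consumers pay $80, sellers receive $62, Q = 209. (Wedge: Pb − Ps = 18.)
Quantity falls by |ΔQ| = |221 − 209| = 12.
DWL = ½ · t · |ΔQ| = ½ · 18 · 12 = $108.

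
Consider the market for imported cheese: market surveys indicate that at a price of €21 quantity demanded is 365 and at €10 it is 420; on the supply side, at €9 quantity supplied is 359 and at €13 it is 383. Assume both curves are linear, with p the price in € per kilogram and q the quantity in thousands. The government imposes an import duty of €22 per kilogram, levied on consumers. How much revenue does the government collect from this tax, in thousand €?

Tax revenue = €7370 thousand.

Demand slope: (420 − 365)/(10 − 21) = -5, so qd = 470 − 5p.
Supply slope: (383 − 359)/(13 − 9) = 6, so qs = 6p + 305.
Before the tax: set 470 − 5p = 6p + 305 → p* = €15, q* = 395.
With the tax collected from consumers, demand (in seller-price terms) shifts: qd = 470 − 5(p + 22).
Solving gives q = 335 with consumers paying €27 and producers receiving €5 (the €22 wedge).
Revenue = t · Q = 22 · 335 = €7370.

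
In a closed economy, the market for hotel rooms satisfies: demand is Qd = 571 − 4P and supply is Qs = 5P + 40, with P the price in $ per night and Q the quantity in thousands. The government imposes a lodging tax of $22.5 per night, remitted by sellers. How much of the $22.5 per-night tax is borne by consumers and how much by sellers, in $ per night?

Consumers bear $12.5 per night; sellers bear $10 per night.

Without the tax, 571 − 4P = 5P + 40 gives 9P = 531, so P* = $59 and Q* = 335.
With the tax collected from sellers, supply shifts: Qs = 5(P − 22.5) + 40.
New equilibrium: consumers pay $71.5, sellers receive $49, Q = 285. (Wedge: Pb − Ps = 22.5.)
Burden on consumers: $12.5; on sellers: $10. (They sum to $22.5.)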